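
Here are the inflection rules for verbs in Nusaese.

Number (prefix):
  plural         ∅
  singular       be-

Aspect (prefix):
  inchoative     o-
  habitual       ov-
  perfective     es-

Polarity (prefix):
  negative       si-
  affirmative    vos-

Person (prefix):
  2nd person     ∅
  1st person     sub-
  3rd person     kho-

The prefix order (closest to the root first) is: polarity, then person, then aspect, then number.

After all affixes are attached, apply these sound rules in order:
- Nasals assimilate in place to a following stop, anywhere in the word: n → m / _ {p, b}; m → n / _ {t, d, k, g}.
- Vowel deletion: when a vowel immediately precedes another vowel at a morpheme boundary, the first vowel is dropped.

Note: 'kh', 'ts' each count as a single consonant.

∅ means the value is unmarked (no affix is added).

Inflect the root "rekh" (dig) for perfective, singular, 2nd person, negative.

Attach polarity negative si- → sirekh.
person = 2nd person: zero marking, form stays sirekh.
Attach aspect perfective es- → essirekh.
Attach number singular be- → beessirekh.
Nasal assimilation: no change.
Apply vowel deletion: beessirekh → bessirekh.

bessirekh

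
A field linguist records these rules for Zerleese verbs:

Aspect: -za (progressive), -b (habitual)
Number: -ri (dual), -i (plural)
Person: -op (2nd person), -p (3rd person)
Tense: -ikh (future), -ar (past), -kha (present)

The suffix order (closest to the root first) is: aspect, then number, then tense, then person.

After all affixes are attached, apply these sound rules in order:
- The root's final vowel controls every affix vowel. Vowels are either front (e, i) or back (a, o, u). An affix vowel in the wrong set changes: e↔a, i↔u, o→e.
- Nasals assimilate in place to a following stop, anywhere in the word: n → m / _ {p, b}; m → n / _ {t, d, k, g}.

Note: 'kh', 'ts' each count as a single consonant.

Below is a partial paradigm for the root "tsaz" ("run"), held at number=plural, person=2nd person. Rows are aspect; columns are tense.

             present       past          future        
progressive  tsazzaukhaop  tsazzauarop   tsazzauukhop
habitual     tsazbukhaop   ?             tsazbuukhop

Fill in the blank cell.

Attach aspect habitual -b → tsazb.
Attach number plural -i → tsazbi.
Attach tense past -ar → tsazbiar.
Attach person 2nd person -op → tsazbiarop.
Apply vowel harmony: tsazbiarop → tsazbuarop.
Nasal assimilation: no change.

tsazbuarop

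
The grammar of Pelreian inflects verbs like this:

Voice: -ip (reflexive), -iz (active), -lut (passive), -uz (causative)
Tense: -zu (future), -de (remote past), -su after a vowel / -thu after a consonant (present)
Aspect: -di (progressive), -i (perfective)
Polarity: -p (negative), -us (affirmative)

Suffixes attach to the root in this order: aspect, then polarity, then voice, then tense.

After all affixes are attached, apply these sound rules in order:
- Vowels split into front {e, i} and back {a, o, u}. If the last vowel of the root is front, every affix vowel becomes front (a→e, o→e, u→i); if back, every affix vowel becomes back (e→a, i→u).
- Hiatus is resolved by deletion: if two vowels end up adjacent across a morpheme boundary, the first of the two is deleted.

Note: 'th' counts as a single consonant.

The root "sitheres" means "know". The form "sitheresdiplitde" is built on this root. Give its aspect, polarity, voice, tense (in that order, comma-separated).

Segment: sitheres-di-p-lut-de.
aspect: -di → progressive.
polarity: -p → negative.
voice: -lut → passive.
tense: -de → remote past.

progressive, negative, passive, remote past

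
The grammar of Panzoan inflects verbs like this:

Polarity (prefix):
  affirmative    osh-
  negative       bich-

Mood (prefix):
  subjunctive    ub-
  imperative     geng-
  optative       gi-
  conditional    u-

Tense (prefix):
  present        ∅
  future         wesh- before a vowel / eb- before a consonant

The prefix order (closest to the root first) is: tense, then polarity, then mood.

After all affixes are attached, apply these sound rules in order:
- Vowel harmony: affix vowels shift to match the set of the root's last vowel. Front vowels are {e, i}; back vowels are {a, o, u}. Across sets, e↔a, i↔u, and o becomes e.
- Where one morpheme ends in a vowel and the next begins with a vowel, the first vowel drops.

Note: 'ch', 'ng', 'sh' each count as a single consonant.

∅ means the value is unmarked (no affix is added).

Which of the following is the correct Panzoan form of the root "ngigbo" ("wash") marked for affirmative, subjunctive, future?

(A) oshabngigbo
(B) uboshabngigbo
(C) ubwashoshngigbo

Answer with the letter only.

B

Attach tense future eb- (before consonant 'ng') → ebngigbo.
Attach polarity affirmative osh- → oshebngigbo.
Attach mood subjunctive ub- → uboshebngigbo.
Apply vowel harmony: uboshebngigbo → uboshabngigbo.
Vowel deletion: no change.
So the correct form is uboshabngigbo, option (B).
(C) ubwashoshngigbo is wrong: it has the affixes in the wrong order.
(A) oshabngigbo is wrong: it uses conditional instead of subjunctive for mood.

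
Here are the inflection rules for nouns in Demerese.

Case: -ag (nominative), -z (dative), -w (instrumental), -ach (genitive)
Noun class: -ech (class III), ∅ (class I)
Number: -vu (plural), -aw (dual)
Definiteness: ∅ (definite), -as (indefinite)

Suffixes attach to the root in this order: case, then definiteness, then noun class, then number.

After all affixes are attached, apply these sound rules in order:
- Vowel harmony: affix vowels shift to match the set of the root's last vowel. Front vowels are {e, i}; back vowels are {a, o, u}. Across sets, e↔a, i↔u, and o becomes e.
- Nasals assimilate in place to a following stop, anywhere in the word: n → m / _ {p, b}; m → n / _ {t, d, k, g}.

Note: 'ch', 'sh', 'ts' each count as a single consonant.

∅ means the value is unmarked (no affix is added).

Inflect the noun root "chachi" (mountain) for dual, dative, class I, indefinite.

chachizesew

Attach case dative -z → chachiz.
Attach definiteness indefinite -as → chachizas.
noun class = class I: zero marking, form stays chachizas.
Attach number dual -aw → chachizasaw.
Apply vowel harmony: chachizasaw → chachizesew.
Nasal assimilation: no change.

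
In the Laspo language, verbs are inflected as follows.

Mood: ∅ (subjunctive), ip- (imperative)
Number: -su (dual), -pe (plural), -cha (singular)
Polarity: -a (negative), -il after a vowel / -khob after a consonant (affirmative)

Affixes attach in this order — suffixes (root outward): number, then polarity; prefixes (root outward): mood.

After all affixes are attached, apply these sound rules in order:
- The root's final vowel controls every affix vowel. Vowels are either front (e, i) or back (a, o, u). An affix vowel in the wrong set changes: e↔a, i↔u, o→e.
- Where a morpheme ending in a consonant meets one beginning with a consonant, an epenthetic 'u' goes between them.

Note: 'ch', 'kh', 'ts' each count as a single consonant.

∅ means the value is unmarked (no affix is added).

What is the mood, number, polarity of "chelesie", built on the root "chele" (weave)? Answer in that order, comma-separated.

subjunctive, dual, negative

Segment: chele-su-a.
mood: ∅ → subjunctive.
number: -su → dual.
polarity: -a → negative.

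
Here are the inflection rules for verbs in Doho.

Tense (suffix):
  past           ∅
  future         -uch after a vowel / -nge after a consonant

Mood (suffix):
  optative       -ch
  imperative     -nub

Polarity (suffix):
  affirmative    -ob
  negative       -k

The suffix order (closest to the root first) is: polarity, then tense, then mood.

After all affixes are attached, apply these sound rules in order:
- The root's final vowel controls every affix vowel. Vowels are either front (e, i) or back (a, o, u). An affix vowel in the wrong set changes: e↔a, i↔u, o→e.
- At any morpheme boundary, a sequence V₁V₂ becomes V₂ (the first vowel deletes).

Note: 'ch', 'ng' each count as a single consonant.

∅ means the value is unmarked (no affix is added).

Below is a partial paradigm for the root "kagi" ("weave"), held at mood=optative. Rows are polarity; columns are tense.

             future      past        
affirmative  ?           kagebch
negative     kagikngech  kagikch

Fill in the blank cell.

Attach polarity affirmative -ob → kagiob.
Attach tense future -nge (after consonant 'b') → kagiobnge.
Attach mood optative -ch → kagiobngech.
Apply vowel harmony: kagiobngech → kagiebngech.
Apply vowel deletion: kagiebngech → kagebngech.

kagebngech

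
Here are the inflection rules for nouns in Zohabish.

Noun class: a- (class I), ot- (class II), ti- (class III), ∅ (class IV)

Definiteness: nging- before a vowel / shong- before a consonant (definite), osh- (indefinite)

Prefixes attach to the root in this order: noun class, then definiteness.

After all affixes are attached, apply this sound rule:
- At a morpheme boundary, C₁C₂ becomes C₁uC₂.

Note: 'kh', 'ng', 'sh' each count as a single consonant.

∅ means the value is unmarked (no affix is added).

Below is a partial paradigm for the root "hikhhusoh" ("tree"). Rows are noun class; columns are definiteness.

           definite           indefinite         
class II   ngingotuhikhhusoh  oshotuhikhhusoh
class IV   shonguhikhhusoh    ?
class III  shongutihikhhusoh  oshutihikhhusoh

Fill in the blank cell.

oshuhikhhusoh

noun class = class IV: zero marking, form stays hikhhusoh.
Attach definiteness indefinite osh- → oshhikhhusoh.
Apply epenthesis: oshhikhhusoh → oshuhikhhusoh.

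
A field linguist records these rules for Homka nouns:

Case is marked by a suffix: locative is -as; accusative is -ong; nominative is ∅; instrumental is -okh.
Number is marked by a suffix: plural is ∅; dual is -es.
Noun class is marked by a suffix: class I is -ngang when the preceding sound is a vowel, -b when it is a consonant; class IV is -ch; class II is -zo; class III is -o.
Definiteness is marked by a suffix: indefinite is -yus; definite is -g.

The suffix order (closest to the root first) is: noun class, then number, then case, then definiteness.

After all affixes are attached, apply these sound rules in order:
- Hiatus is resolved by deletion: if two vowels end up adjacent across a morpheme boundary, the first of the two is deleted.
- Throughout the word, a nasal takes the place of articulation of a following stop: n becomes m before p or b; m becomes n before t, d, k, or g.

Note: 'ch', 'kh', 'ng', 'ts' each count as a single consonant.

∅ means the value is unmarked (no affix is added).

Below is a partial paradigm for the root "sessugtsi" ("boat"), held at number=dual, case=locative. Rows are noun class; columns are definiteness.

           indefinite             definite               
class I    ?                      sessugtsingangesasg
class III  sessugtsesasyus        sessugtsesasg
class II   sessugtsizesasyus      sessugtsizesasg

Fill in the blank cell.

sessugtsingangesasyus

Attach noun class class I -ngang (after vowel 'i') → sessugtsingang.
Attach number dual -es → sessugtsinganges.
Attach case locative -as → sessugtsingangesas.
Attach definiteness indefinite -yus → sessugtsingangesasyus.
Vowel deletion: no change.
Nasal assimilation: no change.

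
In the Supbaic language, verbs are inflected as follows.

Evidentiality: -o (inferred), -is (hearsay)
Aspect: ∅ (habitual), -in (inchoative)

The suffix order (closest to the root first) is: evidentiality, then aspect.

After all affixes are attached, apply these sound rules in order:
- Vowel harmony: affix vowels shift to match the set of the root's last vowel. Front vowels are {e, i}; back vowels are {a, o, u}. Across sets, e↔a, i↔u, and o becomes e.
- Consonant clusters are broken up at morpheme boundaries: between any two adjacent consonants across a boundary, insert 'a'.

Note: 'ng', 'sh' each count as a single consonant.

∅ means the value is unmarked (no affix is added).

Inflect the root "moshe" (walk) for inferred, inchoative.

mosheein

Attach evidentiality inferred -o → mosheo.
Attach aspect inchoative -in → mosheoin.
Apply vowel harmony: mosheoin → mosheein.
Epenthesis: no change.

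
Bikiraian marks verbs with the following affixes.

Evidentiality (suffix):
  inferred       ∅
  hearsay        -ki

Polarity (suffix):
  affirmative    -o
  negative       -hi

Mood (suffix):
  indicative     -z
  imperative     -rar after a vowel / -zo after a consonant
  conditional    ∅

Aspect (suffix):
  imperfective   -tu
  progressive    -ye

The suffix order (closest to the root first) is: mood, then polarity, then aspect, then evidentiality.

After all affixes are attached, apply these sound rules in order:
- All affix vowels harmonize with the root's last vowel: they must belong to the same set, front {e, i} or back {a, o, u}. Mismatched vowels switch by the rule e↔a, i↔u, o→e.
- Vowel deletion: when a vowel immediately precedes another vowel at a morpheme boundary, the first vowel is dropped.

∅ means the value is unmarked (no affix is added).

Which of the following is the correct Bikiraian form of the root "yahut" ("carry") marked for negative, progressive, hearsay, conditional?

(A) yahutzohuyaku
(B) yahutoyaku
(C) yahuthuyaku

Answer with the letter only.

C

mood = conditional: zero marking, form stays yahut.
Attach polarity negative -hi → yahuthi.
Attach aspect progressive -ye → yahuthiye.
Attach evidentiality hearsay -ki → yahuthiyeki.
Apply vowel harmony: yahuthiyeki → yahuthuyaku.
Vowel deletion: no change.
So the correct form is yahuthuyaku, option (C).
(A) yahutzohuyaku is wrong: it uses imperative instead of conditional for mood.
(B) yahutoyaku is wrong: it uses affirmative instead of negative for polarity.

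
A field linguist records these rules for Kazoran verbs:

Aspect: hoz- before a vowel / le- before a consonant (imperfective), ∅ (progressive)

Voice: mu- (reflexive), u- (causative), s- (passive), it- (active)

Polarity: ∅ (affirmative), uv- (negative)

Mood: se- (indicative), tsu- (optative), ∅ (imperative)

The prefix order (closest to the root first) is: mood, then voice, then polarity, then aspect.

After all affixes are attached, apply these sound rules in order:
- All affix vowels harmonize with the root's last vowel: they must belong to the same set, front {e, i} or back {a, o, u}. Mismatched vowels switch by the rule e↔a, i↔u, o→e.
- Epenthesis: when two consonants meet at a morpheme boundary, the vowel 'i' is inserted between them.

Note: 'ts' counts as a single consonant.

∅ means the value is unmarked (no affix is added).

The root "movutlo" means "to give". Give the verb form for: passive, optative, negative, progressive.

Attach mood optative tsu- → tsumovutlo.
Attach voice passive s- → stsumovutlo.
Attach polarity negative uv- → uvstsumovutlo.
aspect = progressive: zero marking, form stays uvstsumovutlo.
Vowel harmony: no change.
Apply epenthesis: uvstsumovutlo → uvisitsumovutlo.

uvisitsumovutlo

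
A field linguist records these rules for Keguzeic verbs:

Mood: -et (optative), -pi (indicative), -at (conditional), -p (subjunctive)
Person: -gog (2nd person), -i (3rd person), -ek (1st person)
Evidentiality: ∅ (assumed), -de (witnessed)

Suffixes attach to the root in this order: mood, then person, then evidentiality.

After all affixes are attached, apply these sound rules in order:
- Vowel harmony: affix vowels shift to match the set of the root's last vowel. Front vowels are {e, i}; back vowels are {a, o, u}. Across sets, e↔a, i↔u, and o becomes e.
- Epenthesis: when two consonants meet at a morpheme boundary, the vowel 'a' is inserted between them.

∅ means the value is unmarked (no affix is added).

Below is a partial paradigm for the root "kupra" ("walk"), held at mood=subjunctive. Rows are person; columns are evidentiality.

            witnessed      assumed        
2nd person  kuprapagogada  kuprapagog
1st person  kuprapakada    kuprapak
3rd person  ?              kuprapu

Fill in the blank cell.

Attach mood subjunctive -p → kuprap.
Attach person 3rd person -i → kuprapi.
Attach evidentiality witnessed -de → kuprapide.
Apply vowel harmony: kuprapide → kuprapuda.
Epenthesis: no change.

kuprapuda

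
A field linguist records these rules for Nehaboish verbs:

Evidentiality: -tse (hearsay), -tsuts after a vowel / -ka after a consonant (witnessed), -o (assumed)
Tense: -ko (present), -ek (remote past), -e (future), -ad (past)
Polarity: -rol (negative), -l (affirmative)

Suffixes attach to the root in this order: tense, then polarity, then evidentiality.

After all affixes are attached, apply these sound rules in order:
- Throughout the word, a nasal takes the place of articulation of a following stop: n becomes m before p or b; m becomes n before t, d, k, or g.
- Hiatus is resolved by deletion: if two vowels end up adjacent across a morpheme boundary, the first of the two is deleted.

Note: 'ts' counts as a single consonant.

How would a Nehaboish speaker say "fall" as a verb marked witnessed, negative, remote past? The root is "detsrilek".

detsrilekekrolka

Attach tense remote past -ek → detsrilekek.
Attach polarity negative -rol → detsrilekekrol.
Attach evidentiality witnessed -ka (after consonant 'l') → detsrilekekrolka.
Nasal assimilation: no change.
Vowel deletion: no change.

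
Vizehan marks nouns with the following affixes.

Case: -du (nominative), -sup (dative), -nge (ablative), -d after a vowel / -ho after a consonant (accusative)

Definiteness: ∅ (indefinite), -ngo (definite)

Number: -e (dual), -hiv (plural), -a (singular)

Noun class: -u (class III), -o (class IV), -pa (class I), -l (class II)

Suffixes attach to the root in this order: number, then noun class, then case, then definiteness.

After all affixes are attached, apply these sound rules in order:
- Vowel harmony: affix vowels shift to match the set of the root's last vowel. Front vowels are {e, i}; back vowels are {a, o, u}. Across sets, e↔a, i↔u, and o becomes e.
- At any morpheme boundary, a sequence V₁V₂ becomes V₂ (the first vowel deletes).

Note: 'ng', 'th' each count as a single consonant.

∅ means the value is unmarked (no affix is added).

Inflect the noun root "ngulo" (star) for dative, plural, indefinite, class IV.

ngulohuvosup

Attach number plural -hiv → ngulohiv.
Attach noun class class IV -o → ngulohivo.
Attach case dative -sup → ngulohivosup.
definiteness = indefinite: zero marking, form stays ngulohivosup.
Apply vowel harmony: ngulohivosup → ngulohuvosup.
Vowel deletion: no change.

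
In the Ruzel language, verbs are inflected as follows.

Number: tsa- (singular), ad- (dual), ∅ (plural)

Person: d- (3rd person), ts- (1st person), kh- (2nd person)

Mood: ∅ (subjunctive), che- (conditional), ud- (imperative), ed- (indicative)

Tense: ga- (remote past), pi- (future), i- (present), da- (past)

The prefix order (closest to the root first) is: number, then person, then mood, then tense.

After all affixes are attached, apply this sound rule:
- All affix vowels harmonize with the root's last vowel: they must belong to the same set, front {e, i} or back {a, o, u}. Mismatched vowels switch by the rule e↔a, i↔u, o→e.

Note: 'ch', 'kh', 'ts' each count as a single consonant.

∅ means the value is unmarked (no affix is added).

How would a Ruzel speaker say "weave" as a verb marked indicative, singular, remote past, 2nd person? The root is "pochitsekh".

geedkhtsepochitsekh

Attach number singular tsa- → tsapochitsekh.
Attach person 2nd person kh- → khtsapochitsekh.
Attach mood indicative ed- → edkhtsapochitsekh.
Attach tense remote past ga- → gaedkhtsapochitsekh.
Apply vowel harmony: gaedkhtsapochitsekh → geedkhtsepochitsekh.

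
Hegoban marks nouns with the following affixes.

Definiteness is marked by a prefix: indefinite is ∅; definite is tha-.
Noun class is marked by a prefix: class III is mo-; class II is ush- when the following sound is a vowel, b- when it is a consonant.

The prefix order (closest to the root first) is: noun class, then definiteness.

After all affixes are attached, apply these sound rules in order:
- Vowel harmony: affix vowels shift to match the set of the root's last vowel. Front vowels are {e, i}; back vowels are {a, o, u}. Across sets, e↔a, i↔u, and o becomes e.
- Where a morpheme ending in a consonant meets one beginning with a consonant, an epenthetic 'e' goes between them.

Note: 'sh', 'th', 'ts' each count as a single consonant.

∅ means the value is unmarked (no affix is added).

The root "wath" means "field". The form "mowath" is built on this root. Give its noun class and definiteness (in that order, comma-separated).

Segment: mo-wath.
noun class: mo- → class III.
definiteness: ∅ → indefinite.

class III, indefinite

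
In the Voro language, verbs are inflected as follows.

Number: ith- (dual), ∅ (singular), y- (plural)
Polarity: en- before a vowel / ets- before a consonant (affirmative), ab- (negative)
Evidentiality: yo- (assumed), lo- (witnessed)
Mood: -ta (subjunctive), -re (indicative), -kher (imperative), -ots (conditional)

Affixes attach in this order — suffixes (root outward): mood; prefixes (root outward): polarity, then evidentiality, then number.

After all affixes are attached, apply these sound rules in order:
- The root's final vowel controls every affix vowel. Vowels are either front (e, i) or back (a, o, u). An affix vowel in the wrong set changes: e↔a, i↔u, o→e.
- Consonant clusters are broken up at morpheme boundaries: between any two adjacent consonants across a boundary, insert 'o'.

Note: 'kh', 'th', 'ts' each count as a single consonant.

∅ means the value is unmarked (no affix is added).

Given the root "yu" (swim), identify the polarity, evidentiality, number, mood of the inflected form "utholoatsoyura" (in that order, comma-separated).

Segment: ith-lo-ets-yu-re.
polarity: en/ets- → affirmative.
evidentiality: lo- → witnessed.
number: ith- → dual.
mood: -re → indicative.

affirmative, witnessed, dual, indicative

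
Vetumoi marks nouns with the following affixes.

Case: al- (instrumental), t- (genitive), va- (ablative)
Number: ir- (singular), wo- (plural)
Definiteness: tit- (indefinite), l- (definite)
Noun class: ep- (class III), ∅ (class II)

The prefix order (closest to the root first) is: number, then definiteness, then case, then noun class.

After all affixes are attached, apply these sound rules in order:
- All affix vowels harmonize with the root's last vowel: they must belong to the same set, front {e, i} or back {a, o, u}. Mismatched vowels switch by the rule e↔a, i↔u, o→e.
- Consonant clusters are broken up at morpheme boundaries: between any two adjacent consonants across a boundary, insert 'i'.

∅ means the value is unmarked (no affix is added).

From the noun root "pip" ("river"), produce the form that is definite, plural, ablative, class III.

epiveliwepip

Attach number plural wo- → wopip.
Attach definiteness definite l- → lwopip.
Attach case ablative va- → valwopip.
Attach noun class class III ep- → epvalwopip.
Apply vowel harmony: epvalwopip → epvelwepip.
Apply epenthesis: epvelwepip → epiveliwepip.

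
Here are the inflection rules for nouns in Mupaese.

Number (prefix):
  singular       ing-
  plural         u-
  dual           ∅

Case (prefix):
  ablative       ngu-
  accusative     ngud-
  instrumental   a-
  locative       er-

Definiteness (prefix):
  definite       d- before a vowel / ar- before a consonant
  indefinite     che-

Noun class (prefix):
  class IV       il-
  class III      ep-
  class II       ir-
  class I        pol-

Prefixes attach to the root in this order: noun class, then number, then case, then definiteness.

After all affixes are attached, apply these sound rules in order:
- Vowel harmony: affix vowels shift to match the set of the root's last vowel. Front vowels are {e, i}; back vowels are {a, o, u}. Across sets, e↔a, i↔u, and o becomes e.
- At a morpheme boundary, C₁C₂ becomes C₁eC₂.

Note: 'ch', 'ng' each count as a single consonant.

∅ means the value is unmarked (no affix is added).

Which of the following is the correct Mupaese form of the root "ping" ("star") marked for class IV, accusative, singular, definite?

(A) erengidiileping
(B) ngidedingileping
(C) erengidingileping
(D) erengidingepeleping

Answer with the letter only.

C

Attach noun class class IV il- → ilping.
Attach number singular ing- → ingilping.
Attach case accusative ngud- → ngudingilping.
Attach definiteness definite ar- (before consonant 'ng') → arngudingilping.
Apply vowel harmony: arngudingilping → erngidingilping.
Apply epenthesis: erngidingilping → erengidingileping.
So the correct form is erengidingileping, option (C).
(B) ngidedingileping is wrong: it has the affixes in the wrong order.
(D) erengidingepeleping is wrong: it uses class I instead of class IV for noun class.
(A) erengidiileping is wrong: it uses plural instead of singular for number.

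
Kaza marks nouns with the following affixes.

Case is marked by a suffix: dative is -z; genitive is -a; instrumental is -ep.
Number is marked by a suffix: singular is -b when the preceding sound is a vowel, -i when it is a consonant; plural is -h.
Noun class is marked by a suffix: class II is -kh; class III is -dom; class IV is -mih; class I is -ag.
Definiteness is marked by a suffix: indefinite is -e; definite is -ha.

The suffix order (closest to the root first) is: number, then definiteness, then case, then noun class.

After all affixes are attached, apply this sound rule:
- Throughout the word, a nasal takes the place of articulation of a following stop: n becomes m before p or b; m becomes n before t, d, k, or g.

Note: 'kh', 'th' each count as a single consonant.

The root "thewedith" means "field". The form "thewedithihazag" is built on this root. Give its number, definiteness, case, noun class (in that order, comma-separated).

singular, definite, dative, class I

Segment: thewedith-i-ha-z-ag.
number: -b/i → singular.
definiteness: -ha → definite.
case: -z → dative.
noun class: -ag → class I.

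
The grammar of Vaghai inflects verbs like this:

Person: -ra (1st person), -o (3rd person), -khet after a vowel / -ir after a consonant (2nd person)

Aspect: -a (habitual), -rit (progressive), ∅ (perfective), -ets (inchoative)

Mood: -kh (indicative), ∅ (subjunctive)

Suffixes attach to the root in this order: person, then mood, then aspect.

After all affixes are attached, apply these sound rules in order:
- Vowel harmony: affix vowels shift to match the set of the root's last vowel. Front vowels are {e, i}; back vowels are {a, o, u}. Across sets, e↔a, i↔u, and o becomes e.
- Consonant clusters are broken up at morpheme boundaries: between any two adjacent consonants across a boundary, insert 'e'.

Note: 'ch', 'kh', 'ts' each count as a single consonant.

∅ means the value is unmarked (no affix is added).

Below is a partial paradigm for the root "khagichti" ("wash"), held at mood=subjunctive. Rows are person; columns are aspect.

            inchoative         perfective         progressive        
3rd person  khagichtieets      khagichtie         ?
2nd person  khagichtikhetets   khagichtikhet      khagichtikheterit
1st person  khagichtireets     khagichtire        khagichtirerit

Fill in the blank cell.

khagichtierit

Attach person 3rd person -o → khagichtio.
mood = subjunctive: zero marking, form stays khagichtio.
Attach aspect progressive -rit → khagichtiorit.
Apply vowel harmony: khagichtiorit → khagichtierit.
Epenthesis: no change.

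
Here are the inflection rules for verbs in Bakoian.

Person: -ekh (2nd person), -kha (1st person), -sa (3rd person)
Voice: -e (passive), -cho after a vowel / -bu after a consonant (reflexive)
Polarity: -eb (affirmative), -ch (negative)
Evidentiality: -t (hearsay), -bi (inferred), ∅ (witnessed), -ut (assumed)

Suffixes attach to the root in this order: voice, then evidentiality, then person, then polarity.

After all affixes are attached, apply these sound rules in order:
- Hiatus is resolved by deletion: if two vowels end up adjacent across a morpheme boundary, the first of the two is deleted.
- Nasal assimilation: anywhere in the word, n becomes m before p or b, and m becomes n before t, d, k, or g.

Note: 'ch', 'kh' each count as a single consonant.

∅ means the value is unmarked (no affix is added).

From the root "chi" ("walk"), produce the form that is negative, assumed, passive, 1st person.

Attach voice passive -e → chie.
Attach evidentiality assumed -ut → chieut.
Attach person 1st person -kha → chieutkha.
Attach polarity negative -ch → chieutkhach.
Apply vowel deletion: chieutkhach → chutkhach.
Nasal assimilation: no change.

chutkhach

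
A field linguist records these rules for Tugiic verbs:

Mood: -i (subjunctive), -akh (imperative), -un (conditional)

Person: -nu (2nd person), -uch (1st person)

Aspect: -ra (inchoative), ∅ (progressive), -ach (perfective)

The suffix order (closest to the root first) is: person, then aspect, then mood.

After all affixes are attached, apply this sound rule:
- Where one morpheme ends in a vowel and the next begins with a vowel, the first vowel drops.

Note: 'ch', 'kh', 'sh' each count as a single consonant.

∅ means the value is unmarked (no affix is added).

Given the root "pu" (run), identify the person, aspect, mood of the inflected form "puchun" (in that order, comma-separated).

1st person, progressive, conditional

Segment: pu-uch-un.
person: -uch → 1st person.
aspect: ∅ → progressive.
mood: -un → conditional.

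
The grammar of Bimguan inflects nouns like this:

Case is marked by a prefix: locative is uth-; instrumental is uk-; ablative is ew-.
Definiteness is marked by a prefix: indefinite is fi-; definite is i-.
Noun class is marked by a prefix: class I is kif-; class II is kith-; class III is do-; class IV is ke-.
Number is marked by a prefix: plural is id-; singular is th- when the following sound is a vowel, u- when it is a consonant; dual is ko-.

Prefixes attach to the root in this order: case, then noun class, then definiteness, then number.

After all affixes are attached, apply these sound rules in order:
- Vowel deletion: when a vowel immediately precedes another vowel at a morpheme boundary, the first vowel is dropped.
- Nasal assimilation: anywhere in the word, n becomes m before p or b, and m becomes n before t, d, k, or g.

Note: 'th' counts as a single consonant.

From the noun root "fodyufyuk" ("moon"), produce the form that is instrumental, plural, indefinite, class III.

Attach case instrumental uk- → ukfodyufyuk.
Attach noun class class III do- → doukfodyufyuk.
Attach definiteness indefinite fi- → fidoukfodyufyuk.
Attach number plural id- → idfidoukfodyufyuk.
Apply vowel deletion: idfidoukfodyufyuk → idfidukfodyufyuk.
Nasal assimilation: no change.

idfidukfodyufyuk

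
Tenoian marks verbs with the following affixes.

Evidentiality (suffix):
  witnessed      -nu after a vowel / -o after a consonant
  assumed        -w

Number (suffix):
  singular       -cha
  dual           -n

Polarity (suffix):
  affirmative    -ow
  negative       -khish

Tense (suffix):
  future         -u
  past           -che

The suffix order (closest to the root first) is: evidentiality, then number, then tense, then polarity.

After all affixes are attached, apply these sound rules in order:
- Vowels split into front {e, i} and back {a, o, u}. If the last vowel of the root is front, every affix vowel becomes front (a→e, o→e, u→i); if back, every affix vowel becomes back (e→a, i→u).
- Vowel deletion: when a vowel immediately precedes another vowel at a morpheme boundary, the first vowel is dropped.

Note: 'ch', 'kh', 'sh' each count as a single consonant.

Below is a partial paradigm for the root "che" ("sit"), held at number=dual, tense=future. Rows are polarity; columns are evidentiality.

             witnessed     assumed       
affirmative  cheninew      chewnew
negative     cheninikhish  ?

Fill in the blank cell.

chewnikhish

Attach evidentiality assumed -w → chew.
Attach number dual -n → chewn.
Attach tense future -u → chewnu.
Attach polarity negative -khish → chewnukhish.
Apply vowel harmony: chewnukhish → chewnikhish.
Vowel deletion: no change.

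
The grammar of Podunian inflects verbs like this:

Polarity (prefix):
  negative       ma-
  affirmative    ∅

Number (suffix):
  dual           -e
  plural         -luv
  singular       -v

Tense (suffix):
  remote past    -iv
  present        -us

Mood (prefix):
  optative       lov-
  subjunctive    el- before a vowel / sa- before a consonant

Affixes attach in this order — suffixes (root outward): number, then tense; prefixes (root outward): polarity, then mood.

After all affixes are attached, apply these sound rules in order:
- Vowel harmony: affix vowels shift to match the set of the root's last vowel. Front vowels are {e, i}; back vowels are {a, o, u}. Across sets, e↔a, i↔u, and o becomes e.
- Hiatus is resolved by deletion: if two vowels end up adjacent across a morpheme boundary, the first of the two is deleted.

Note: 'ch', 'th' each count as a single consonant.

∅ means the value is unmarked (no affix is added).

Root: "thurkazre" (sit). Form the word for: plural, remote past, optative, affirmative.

Attach number plural -luv → thurkazreluv.
Attach tense remote past -iv → thurkazreluviv.
polarity = affirmative: zero marking, form stays thurkazreluviv.
Attach mood optative lov- → lovthurkazreluviv.
Apply vowel harmony: lovthurkazreluviv → levthurkazreliviv.
Vowel deletion: no change.

levthurkazreliviv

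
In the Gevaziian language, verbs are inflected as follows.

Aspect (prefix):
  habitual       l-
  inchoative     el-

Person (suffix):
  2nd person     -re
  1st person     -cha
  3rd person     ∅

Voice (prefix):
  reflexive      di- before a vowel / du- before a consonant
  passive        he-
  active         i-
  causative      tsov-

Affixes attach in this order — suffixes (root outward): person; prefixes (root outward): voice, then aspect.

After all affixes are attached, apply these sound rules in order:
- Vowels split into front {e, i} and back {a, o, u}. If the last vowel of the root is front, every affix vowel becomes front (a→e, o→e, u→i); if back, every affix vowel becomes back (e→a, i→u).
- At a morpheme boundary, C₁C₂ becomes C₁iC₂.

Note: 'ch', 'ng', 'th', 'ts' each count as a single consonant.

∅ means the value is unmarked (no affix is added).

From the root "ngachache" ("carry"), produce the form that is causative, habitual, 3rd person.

Attach voice causative tsov- → tsovngachache.
Attach aspect habitual l- → ltsovngachache.
person = 3rd person: zero marking, form stays ltsovngachache.
Apply vowel harmony: ltsovngachache → ltsevngachache.
Apply epenthesis: ltsevngachache → litsevingachache.

litsevingachache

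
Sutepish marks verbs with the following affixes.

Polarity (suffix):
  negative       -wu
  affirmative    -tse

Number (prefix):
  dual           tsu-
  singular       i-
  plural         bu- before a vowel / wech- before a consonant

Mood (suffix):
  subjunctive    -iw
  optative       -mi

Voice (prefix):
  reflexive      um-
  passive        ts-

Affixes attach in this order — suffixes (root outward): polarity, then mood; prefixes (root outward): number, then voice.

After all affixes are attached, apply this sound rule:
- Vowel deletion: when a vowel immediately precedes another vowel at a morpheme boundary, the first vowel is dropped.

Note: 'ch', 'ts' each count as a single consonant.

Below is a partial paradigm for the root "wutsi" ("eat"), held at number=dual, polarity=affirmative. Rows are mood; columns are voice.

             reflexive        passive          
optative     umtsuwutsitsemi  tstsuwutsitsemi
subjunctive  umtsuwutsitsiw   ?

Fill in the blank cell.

Attach number dual tsu- → tsuwutsi.
Attach voice passive ts- → tstsuwutsi.
Attach polarity affirmative -tse → tstsuwutsitse.
Attach mood subjunctive -iw → tstsuwutsitseiw.
Apply vowel deletion: tstsuwutsitseiw → tstsuwutsitsiw.

tstsuwutsitsiw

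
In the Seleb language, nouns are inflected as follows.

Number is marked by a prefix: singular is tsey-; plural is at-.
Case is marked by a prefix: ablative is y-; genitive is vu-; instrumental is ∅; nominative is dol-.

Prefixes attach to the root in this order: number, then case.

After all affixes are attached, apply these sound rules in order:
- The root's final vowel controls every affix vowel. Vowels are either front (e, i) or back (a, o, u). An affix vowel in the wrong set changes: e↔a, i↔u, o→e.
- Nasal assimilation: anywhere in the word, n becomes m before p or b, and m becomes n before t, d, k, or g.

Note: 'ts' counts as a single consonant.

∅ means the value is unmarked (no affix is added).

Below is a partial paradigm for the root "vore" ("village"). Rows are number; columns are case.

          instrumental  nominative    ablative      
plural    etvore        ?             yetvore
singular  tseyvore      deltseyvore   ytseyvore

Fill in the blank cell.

deletvore

Attach number plural at- → atvore.
Attach case nominative dol- → dolatvore.
Apply vowel harmony: dolatvore → deletvore.
Nasal assimilation: no change.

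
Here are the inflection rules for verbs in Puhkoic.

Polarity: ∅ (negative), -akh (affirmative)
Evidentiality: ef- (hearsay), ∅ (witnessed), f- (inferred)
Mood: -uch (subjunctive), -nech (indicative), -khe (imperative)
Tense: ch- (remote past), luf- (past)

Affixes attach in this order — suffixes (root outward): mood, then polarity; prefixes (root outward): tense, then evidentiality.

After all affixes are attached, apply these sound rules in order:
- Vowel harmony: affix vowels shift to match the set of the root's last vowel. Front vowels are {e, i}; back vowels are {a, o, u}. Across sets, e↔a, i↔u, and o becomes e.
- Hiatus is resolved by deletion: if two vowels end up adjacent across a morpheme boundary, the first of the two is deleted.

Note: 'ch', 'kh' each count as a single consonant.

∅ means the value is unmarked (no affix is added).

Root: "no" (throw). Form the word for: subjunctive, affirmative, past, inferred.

Attach tense past luf- → lufno.
Attach mood subjunctive -uch → lufnouch.
Attach evidentiality inferred f- → flufnouch.
Attach polarity affirmative -akh → flufnouchakh.
Vowel harmony: no change.
Apply vowel deletion: flufnouchakh → flufnuchakh.

flufnuchakh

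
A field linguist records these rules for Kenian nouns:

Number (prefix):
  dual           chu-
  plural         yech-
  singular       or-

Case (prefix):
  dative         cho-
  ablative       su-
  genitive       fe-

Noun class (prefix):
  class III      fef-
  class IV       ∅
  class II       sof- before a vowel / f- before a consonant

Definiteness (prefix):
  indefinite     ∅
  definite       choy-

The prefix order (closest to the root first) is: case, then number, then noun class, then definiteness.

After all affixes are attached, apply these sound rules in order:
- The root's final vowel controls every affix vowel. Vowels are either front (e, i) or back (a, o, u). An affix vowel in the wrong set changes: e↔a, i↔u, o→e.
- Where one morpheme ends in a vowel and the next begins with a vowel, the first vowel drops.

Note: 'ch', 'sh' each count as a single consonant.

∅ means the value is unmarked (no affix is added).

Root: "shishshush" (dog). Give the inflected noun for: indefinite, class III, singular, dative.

faforchoshishshush

Attach case dative cho- → choshishshush.
Attach number singular or- → orchoshishshush.
Attach noun class class III fef- → feforchoshishshush.
definiteness = indefinite: zero marking, form stays feforchoshishshush.
Apply vowel harmony: feforchoshishshush → faforchoshishshush.
Vowel deletion: no change.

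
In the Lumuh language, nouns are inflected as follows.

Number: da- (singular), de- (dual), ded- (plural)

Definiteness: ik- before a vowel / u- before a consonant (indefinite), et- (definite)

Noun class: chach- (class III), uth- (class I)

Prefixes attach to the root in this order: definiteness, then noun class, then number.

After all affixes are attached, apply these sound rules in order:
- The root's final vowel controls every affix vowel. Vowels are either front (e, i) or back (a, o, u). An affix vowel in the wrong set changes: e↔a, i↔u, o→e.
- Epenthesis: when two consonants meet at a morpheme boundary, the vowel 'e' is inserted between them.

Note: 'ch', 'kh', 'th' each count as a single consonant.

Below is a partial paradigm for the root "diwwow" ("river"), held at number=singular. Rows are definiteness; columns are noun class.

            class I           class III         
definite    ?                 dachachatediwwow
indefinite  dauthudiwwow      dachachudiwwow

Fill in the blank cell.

Attach definiteness definite et- → etdiwwow.
Attach noun class class I uth- → uthetdiwwow.
Attach number singular da- → dauthetdiwwow.
Apply vowel harmony: dauthetdiwwow → dauthatdiwwow.
Apply epenthesis: dauthatdiwwow → dauthatediwwow.

dauthatediwwow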